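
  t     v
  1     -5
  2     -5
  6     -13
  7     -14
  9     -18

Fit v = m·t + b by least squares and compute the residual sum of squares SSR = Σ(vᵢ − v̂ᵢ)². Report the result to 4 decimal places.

MᵀM·[m, b]ᵀ = Mᵀv reads: 171·m + 25·b = -353;  25·m + 5·b = -55.
(Σt·t = 171, Σt = 25, Σ1 = 5, Σt·v = -353, Σv = -55.)
det = 171·5 − 25² = 230.
m = ((-353)·5 − 25·(-55))/230 = -39/23; b = (171·(-55) − 25·(-353))/230 = -58/23.
Residuals: -18/23, 21/23, -7/23, 9/23, -5/23; SSR = 40/23.

SSR = 1.7391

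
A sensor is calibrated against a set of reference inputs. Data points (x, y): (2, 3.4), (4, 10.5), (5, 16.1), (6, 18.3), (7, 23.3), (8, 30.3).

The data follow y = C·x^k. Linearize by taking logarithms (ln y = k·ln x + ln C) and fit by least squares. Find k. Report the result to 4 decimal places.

k = 1.5513

Taking logs, ln y = k·ln x + ln C, so regress ln y on ln x.
Σln x = 9.5060, Σ(ln x)² = 16.3136, Σln y = 15.8205, Σln x·ln y = 27.0086.
Equations: 16.3136·k + 9.5060·ln C = 27.0086;  9.5060·k + 6·ln C = 15.8205.
Δ = 16.3136·6 − (9.5060)² = 7.5177; k = (27.0086·6 − 9.5060·15.8205)/7.5177 = 1.55135, ln C = (16.3136·15.8205 − 9.5060·27.0086)/7.5177 = 0.17890.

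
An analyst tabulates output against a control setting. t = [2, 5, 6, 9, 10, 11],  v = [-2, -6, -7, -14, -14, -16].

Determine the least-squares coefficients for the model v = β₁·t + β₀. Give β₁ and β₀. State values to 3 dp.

Compute the Gram sums: Σt·t = 367, Σt = 43, Σ1 = 6.
And Σt·v = -518, Σv = -59.
XᵀX·[β₁, β₀]ᵀ = Xᵀv becomes [[367, 43]; [43, 6]]·[β₁, β₀]ᵀ = [-518, -59]ᵀ.
Δ = 367·6 − 43² = 353.
β₁ = ((-518)·6 − 43·(-59))/353 = -571/353; β₀ = (367·(-59) − 43·(-518))/353 = 621/353.

β₁ = -1.618, β₀ = 1.759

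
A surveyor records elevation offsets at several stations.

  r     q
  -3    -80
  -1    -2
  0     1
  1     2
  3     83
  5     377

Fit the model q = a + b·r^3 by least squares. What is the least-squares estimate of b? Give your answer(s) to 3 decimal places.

Setting ∂/∂a … = 0 gives: 6·a + 125·b = 381;  125·a + 17085·b = 51530.
det = 6·17085 − 125² = 86885.
a = (381·17085 − 125·51530)/86885 = 13627/17377; b = (6·51530 − 125·381)/86885 = 52311/17377.

b = 3.010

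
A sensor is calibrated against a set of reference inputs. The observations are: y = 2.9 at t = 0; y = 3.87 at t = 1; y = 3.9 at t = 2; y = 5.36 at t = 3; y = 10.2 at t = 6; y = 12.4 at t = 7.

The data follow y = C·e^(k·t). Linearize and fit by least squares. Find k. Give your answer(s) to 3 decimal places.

Linearized form: ln y = k·t + ln C. From the 6 transformed points,
Σt = 19.0000, Σ(t)² = 99.0000, Σln y = 10.2980, Σt·ln y = 40.6703.
Normal system: [[99.0000, 19.0000]; [19.0000, 6]]·[k, ln C]ᵀ = [40.6703, 10.2980]ᵀ.
Δ = 99.0000·6 − (19.0000)² = 233.0000; k = (40.6703·6 − 19.0000·10.2980)/233.0000 = 0.20755, ln C = (99.0000·10.2980 − 19.0000·40.6703)/233.0000 = 1.05908.

k = 0.208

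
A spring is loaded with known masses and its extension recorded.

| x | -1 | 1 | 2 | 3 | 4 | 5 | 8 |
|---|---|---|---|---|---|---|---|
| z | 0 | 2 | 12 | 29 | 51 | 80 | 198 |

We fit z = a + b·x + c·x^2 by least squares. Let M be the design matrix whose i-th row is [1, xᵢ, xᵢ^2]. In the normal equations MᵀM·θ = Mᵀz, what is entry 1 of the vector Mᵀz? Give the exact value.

Entry 1 ↔ basis 1, so (Mᵀz)_{1} = Σᵢ zᵢ = (1)·(0) + (1)·(2) + (1)·(12) + (1)·(29) + (1)·(51) + (1)·(80) + (1)·(198) = 372.

372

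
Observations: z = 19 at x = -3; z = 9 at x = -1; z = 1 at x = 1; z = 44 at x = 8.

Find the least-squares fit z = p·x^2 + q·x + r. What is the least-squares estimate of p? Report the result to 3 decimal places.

p = 0.942

Sums needed: Σx^2·x^2 = 4179, Σx^2·x = 485, Σx^2 = 75, Σx·x = 75, Σx = 5, Σ1 = 4.
And Σx^2·z = 2997, Σx·z = 287, Σz = 73.
AᵀA·[p, q, r]ᵀ = Aᵀz becomes [[4179, 485, 75]; [485, 75, 5]; [75, 5, 4]]·[p, q, r]ᵀ = [2997, 287, 73]ᵀ.
Solving the 3×3 system (Gaussian elimination) gives p = 7071/7510, q = -94287/37550, r = 14024/3755.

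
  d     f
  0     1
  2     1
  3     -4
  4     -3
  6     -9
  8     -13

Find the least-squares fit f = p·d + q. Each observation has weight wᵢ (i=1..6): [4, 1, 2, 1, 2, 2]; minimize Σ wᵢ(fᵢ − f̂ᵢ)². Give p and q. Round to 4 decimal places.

Entries of XᵀWX: Σwᵢ·d·d = 238, Σwᵢ·d = 40, Σwᵢ·1 = 12.
For XᵀWf: Σwᵢ·d·f = -350, Σwᵢ·f = -50.
Normal equations: [[238, 40]; [40, 12]]·[p, q]ᵀ = [-350, -50]ᵀ.
Δ = 238·12 − 40² = 1256.
p = ((-350)·12 − 40·(-50))/1256 = -275/157; q = (238·(-50) − 40·(-350))/1256 = 525/314.

p = -1.7516, q = 1.6720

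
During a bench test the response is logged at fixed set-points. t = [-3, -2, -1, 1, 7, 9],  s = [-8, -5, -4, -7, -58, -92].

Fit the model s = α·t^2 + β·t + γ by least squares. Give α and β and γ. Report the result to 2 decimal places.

α = -0.92, β = -1.39, γ = -4.18

From the data, Σt^2·t^2 = 9061, Σt^2·t = 1037, Σt^2 = 145, Σt·t = 145, Σt = 11, Σ1 = 6.
For Xᵀs: Σt^2·s = -10397, Σt·s = -1203, Σs = -174.
So XᵀX·[α, β, γ]ᵀ = Xᵀs: [[9061, 1037, 145]; [1037, 145, 11]; [145, 11, 6]]·[α, β, γ]ᵀ = [-10397, -1203, -174]ᵀ.
Row-reducing yields α = -3911/4242, β = -5879/4242, γ = -422/101.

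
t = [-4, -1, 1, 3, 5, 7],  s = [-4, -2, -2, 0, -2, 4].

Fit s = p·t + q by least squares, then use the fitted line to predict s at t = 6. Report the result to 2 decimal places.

ŝ = 1.32

Entries of XᵀX: Σt·t = 101, Σt = 11, Σ1 = 6.
For Xᵀs: Σt·s = 34, Σs = -6.
XᵀX·[p, q]ᵀ = Xᵀs becomes [[101, 11]; [11, 6]]·[p, q]ᵀ = [34, -6]ᵀ.
det = 101·6 − 11² = 485.
p = (34·6 − 11·(-6))/485 = 54/97; q = (101·(-6) − 11·34)/485 = -196/97.
At t = 6: ŝ = (54/97)·(6) + (-196/97)·(1) = 128/97.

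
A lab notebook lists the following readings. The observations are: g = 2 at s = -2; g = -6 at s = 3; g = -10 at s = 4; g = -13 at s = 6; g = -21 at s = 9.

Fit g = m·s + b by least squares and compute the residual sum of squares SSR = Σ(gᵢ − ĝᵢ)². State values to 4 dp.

SSR = 4.8212

With design matrix M, MᵀM = [[146, 20]; [20, 5]] and Mᵀg = [-329, -48]ᵀ.
Eliminating b: 5·(row 1) − 20·(row 2) gives 330·m = 5·(-329) − 20·(-48) = -685, so m = -137/66.
Then b = ((-48) − 20·(-137/66))/5 = -214/165.
Residuals: -47/55, 503/330, -2/5, 124/165, -337/330; SSR = 1591/330.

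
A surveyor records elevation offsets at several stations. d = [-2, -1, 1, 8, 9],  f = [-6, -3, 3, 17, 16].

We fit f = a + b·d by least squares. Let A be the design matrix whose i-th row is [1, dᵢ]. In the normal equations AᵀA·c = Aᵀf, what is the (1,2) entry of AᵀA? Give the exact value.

15

Row 1 ↔ basis 1, column 2 ↔ basis d, so (AᵀA)_{1,2} = Σᵢ d = (1)·(-2) + (1)·(-1) + (1)·(1) + (1)·(8) + (1)·(9) = 15.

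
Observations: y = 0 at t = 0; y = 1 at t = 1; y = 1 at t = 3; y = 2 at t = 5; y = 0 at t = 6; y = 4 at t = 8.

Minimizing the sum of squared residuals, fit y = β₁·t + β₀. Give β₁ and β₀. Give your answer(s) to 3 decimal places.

β₁ = 0.327, β₀ = 0.078

Sums needed: Σt·t = 135, Σt = 23, Σ1 = 6.
Moment sums: Σt·y = 46, Σy = 8.
So MᵀM·[β₁, β₀]ᵀ = Mᵀy: [[135, 23]; [23, 6]]·[β₁, β₀]ᵀ = [46, 8]ᵀ.
Eliminating β₀: 6·(row 1) − 23·(row 2) gives 281·β₁ = 6·46 − 23·8 = 92, so β₁ = 92/281.
Then β₀ = (8 − 23·(92/281))/6 = 22/281.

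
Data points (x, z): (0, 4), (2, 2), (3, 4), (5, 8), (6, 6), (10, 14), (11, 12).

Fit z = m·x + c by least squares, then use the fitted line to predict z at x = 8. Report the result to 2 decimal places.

ẑ = 9.86

Forming MᵀM = [[295, 37]; [37, 7]] and Mᵀz = [364, 50]ᵀ gives MᵀM·[m, c]ᵀ = Mᵀz.
det = 295·7 − 37² = 696.
m = (364·7 − 37·50)/696 = 349/348; c = (295·50 − 37·364)/696 = 641/348.
At x = 8: ẑ = (349/348)·(8) + (641/348)·(1) = 3433/348.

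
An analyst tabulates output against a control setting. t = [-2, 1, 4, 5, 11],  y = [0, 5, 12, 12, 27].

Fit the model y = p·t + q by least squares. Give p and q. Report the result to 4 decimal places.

p = 2.0802, q = 3.2954

Sums needed: Σt·t = 167, Σt = 19, Σ1 = 5.
For Mᵀy: Σt·y = 410, Σy = 56.
Normal equations: [[167, 19]; [19, 5]]·[p, q]ᵀ = [410, 56]ᵀ.
det = 167·5 − 19² = 474.
p = (410·5 − 19·56)/474 = 493/237; q = (167·56 − 19·410)/474 = 781/237.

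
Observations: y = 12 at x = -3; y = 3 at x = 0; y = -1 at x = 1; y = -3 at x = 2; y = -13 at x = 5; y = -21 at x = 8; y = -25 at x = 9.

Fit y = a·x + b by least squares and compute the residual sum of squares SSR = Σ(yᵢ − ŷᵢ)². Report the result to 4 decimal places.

SSR = 1.4440

Forming AᵀA = [[184, 22]; [22, 7]] and Aᵀy = [-501, -48]ᵀ gives AᵀA·[a, b]ᵀ = Aᵀy.
Determinant 184·7 − 22² = 804.
a = ((-501)·7 − 22·(-48))/804 = -817/268; b = (184·(-48) − 22·(-501))/804 = 365/134.
Residuals: 35/268, 37/134, -181/268, 25/67, -129/268, 89/134, -77/268; SSR = 387/268.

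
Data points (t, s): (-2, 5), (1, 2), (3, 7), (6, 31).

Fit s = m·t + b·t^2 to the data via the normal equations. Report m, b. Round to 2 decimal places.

Forming MᵀM = [[50, 236]; [236, 1394]] and Mᵀs = [199, 1201]ᵀ gives MᵀM·[m, b]ᵀ = Mᵀs.
Determinant 50·1394 − 236² = 14004.
m = (199·1394 − 236·1201)/14004 = -335/778; b = (50·1201 − 236·199)/14004 = 727/778.

m = -0.43, b = 0.93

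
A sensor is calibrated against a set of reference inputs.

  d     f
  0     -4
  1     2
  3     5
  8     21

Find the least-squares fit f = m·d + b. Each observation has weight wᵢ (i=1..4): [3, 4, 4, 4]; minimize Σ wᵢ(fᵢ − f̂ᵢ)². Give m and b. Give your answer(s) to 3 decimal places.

Entries of AᵀWA: Σwᵢ·d·d = 296, Σwᵢ·d = 48, Σwᵢ·1 = 15.
Moment sums: Σwᵢ·d·f = 740, Σwᵢ·f = 100.
Normal equations: [[296, 48]; [48, 15]]·[m, b]ᵀ = [740, 100]ᵀ.
Determinant 296·15 − 48² = 2136.
m = (740·15 − 48·100)/2136 = 525/178; b = (296·100 − 48·740)/2136 = -740/267.

m = 2.949, b = -2.772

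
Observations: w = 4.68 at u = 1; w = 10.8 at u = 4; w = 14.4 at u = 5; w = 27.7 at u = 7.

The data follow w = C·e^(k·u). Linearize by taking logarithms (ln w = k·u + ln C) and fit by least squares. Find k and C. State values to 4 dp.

With ln wᵢ as the transformed response and uᵢ as the regressor:
Σu = 17.0000, Σ(u)² = 91.0000, Σln w = 9.9115, Σu·ln w = 47.6477.
Equations: 91.0000·k + 17.0000·ln C = 47.6477;  17.0000·k + 4·ln C = 9.9115.
Solving (det = 75.0000): k = 0.29460, ln C = 1.22583, so C = exp(1.22583) = 3.40698.

k = 0.2946, C = 3.4070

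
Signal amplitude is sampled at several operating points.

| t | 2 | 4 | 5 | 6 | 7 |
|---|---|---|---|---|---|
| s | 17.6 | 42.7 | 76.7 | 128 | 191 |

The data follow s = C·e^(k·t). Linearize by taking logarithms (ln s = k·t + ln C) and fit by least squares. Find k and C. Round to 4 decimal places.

k = 0.4873, C = 6.5159

Let Y = ln s. Fitting Y = k·t + ln C by least squares:
AᵀA = [[130.0000, 24.0000]; [24.0000, 5]], rhs = [108.3302, 21.0663]ᵀ  (here Σt = 24.0000, Σ(t)² = 130.0000, Σln s = 21.0663, Σt·ln s = 108.3302).
Solving (det = 74.0000): k = 0.48729, ln C = 1.87425, so C = exp(1.87425) = 6.51595.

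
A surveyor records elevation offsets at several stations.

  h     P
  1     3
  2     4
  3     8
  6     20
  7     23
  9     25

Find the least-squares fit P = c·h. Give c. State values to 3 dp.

The normal equations are: 180·c = 541.
Hence c = 541 / 180 ≈ 3.00556.

c = 3.006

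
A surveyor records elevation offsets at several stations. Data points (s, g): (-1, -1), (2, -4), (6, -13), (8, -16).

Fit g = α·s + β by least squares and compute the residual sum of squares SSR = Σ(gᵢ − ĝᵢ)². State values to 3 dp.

SSR = 3.046

With design matrix A, AᵀA = [[105, 15]; [15, 4]] and Aᵀg = [-213, -34]ᵀ.
Δ = 105·4 − 15² = 195.
α = ((-213)·4 − 15·(-34))/195 = -114/65; β = (105·(-34) − 15·(-213))/195 = -25/13.
Residuals: -54/65, 93/65, -36/65, -3/65; SSR = 198/65.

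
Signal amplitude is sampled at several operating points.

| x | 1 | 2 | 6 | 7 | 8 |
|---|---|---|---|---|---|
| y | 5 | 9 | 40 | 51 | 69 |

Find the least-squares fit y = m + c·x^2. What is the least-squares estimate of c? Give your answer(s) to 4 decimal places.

From the data, Σ1 = 5, Σx^2 = 154, Σx^2·x^2 = 7810.
Right-hand side: Σy = 174, Σx^2·y = 8396.
det = 5·7810 − 154² = 15334.
m = (174·7810 − 154·8396)/15334 = 2998/697; c = (5·8396 − 154·174)/15334 = 7592/7667.

c = 0.9902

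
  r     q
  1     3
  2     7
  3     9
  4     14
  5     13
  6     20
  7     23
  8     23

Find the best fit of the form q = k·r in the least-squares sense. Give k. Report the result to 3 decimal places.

k = 3.088

Entries of XᵀX: Σr·r = 204.
And Σr·q = 630.
XᵀX·[k]ᵀ = Xᵀq becomes [[204]]·[k]ᵀ = [630]ᵀ.
k = 630/204 = 3.08824.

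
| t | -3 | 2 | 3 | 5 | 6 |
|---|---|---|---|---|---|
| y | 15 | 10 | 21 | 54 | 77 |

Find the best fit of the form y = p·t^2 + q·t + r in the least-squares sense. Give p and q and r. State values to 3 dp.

p = 1.966, q = 0.973, r = 0.227

Entries of XᵀX: Σt^2·t^2 = 2099, Σt^2·t = 349, Σt^2 = 83, Σt·t = 83, Σt = 13, Σ1 = 5.
For Xᵀy: Σt^2·y = 4486, Σt·y = 770, Σy = 177.
Normal equations: [[2099, 349, 83]; [349, 83, 13]; [83, 13, 5]]·[p, q, r]ᵀ = [4486, 770, 177]ᵀ.
Solving the 3×3 system (Gaussian elimination) gives p = 1817/924, q = 899/924, r = 5/22.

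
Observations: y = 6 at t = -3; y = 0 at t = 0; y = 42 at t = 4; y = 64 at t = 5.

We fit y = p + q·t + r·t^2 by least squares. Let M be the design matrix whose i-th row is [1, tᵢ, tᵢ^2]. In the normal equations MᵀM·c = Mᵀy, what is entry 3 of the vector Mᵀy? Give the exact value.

Entry 3 ↔ basis t^2, so (Mᵀy)_{3} = Σᵢ (t^2)·yᵢ = (9)·(6) + (0)·(0) + (16)·(42) + (25)·(64) = 2326.

2326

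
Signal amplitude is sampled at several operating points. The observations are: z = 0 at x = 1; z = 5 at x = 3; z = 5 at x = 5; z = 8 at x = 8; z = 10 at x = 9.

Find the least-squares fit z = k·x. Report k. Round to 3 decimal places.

Sums needed: Σx·x = 180.
For Mᵀz: Σx·z = 194.
So MᵀM·[k]ᵀ = Mᵀz: [[180]]·[k]ᵀ = [194]ᵀ.
k = 194/180 = 1.07778.

k = 1.078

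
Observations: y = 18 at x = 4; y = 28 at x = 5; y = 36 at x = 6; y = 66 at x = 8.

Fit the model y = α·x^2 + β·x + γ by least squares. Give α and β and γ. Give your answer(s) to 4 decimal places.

α = 1.2727, β = -3.4545, γ = 12.0000

Compute the Gram sums: Σx^2·x^2 = 6273, Σx^2·x = 917, Σx^2 = 141, Σx·x = 141, Σx = 23, Σ1 = 4.
And Σx^2·y = 6508, Σx·y = 956, Σy = 148.
Normal equations: [[6273, 917, 141]; [917, 141, 23]; [141, 23, 4]]·[α, β, γ]ᵀ = [6508, 956, 148]ᵀ.
Inverting the 3×3 Gram matrix, [α, β, γ]ᵀ = [14/11, -38/11, 12]ᵀ.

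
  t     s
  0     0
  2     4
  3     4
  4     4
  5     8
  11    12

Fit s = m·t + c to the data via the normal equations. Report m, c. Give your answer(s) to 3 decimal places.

m = 1.054, c = 0.941

With design matrix M, MᵀM = [[175, 25]; [25, 6]] and Mᵀs = [208, 32]ᵀ.
Δ = 175·6 − 25² = 425.
m = (208·6 − 25·32)/425 = 448/425; c = (175·32 − 25·208)/425 = 16/17.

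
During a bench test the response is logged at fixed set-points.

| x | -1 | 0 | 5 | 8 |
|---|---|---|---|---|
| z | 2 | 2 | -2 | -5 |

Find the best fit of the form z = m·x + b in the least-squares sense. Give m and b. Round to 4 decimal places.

m = -0.7963, b = 1.6389

Compute the Gram sums: Σx·x = 90, Σx = 12, Σ1 = 4.
And Σx·z = -52, Σz = -3.
Eliminating b: 4·(row 1) − 12·(row 2) gives 216·m = 4·(-52) − 12·(-3) = -172, so m = -43/54.
Then b = ((-3) − 12·(-43/54))/4 = 59/36.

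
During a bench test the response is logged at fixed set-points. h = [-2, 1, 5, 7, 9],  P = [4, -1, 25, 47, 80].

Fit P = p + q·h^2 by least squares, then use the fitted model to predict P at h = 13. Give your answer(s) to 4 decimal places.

P̂ = 167.3584

From the data, Σ1 = 5, Σh^2 = 160, Σh^2·h^2 = 9604.
Right-hand side: ΣP = 155, Σh^2·P = 9423.
MᵀM·[p, q]ᵀ = MᵀP becomes [[5, 160]; [160, 9604]]·[p, q]ᵀ = [155, 9423]ᵀ.
det = 5·9604 − 160² = 22420.
p = (155·9604 − 160·9423)/22420 = -953/1121; q = (5·9423 − 160·155)/22420 = 4463/4484.
At h = 13: P̂ = (-953/1121)·(1) + (4463/4484)·(169) = 750435/4484.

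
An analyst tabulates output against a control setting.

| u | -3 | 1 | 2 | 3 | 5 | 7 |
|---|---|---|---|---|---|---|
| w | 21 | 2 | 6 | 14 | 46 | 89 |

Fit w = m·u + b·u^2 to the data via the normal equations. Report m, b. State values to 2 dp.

With design matrix M, MᵀM = [[97, 477]; [477, 3205]] and Mᵀw = [846, 5852]ᵀ.
Eliminating b: 3205·(row 1) − 477·(row 2) gives 83356·m = 3205·846 − 477·5852 = -79974, so m = -39987/41678.
Then b = (5852 − 477·(-39987/41678))/3205 = 82051/41678.

m = -0.96, b = 1.97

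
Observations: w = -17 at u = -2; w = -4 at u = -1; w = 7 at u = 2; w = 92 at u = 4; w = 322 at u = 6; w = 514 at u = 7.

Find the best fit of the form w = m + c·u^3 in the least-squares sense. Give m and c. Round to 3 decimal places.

Entries of MᵀM: Σ1 = 6, Σu^3 = 622, Σu^3·u^3 = 168530.
And Σw = 914, Σu^3·w = 251938.
Normal equations: [[6, 622]; [622, 168530]]·[m, c]ᵀ = [914, 251938]ᵀ.
det = 6·168530 − 622² = 624296.
m = (914·168530 − 622·251938)/624296 = -333627/78037; c = (6·251938 − 622·914)/624296 = 117890/78037.

m = -4.275, c = 1.511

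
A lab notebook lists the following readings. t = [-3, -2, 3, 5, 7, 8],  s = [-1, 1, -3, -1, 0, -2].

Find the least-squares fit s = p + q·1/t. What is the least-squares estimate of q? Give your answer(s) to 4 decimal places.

Forming MᵀM = [[6, -9/280]; [-9/280, 386849/705600]] and Mᵀs = [-6, -97/60]ᵀ gives MᵀM·[p, q]ᵀ = Mᵀs.
Determinant 6·(386849/705600) − (-9/280)² = 154691/47040.
p = ((-6)·(386849/705600) − (-9/280)·(-97/60))/(154691/47040) = -157184/154691; q = (6·(-97/60) − (-9/280)·(-6))/(154691/47040) = -465360/154691.

q = -3.0083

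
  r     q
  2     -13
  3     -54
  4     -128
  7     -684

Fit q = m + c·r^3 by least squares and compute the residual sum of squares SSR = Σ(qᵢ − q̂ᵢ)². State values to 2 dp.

SSR = 6.41

Entries of XᵀX: Σ1 = 4, Σr^3 = 442, Σr^3·r^3 = 122538.
For Xᵀq: Σq = -879, Σr^3·q = -244366.
det = 4·122538 − 442² = 294788.
m = ((-879)·122538 − 442·(-244366))/294788 = 11495/11338; c = (4·(-244366) − 442·(-879))/294788 = -294473/147394.
Residuals: 290227/147394, -78970/73697, -169595/147394, 18654/73697; SSR = 945297/147394.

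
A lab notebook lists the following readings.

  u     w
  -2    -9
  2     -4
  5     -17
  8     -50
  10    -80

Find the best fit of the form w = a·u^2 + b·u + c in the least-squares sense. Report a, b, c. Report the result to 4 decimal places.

Sums needed: Σu^2·u^2 = 14753, Σu^2·u = 1637, Σu^2 = 197, Σu·u = 197, Σu = 23, Σ1 = 5.
Right-hand side: Σu^2·w = -11677, Σu·w = -1275, Σw = -160.
So MᵀM·[a, b, c]ᵀ = Mᵀw: [[14753, 1637, 197]; [1637, 197, 23]; [197, 23, 5]]·[a, b, c]ᵀ = [-11677, -1275, -160]ᵀ.
Solving the 3×3 system (Gaussian elimination) gives a = -26699/28758, b = 43981/28758, c = -35314/14379.

a = -0.9284, b = 1.5293, c = -2.4559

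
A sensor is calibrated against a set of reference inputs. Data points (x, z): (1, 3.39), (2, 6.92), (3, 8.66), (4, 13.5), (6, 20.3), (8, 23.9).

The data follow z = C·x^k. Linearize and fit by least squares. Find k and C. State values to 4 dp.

With ln zᵢ as the transformed response and ln xᵢ as the regressor:
Σln x = 7.0493, Σ(ln x)² = 11.1437, Σln z = 14.1011, Σln x·ln z = 19.3147.
Equations: 11.1437·k + 7.0493·ln C = 19.3147;  7.0493·k + 6·ln C = 14.1011.
Δ = 11.1437·6 − (7.0493)² = 17.1702; k = (19.3147·6 − 7.0493·14.1011)/17.1702 = 0.96014, ln C = (11.1437·14.1011 − 7.0493·19.3147)/17.1702 = 1.22215, so C = exp(1.22215) = 3.39447.

k = 0.9601, C = 3.3945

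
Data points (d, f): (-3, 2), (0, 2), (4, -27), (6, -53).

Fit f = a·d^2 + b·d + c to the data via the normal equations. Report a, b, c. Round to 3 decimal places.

The normal system XᵀX·[a, b, c]ᵀ = Xᵀf is [[1633, 253, 61]; [253, 61, 7]; [61, 7, 4]]·[a, b, c]ᵀ = [-2322, -432, -76]ᵀ.
Inverting the 3×3 Gram matrix, [a, b, c]ᵀ = [-133/132, -2053/660, 199/110]ᵀ.

a = -1.008, b = -3.111, c = 1.809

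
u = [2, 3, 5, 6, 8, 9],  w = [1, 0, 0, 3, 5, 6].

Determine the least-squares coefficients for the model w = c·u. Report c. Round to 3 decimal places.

c = 0.521

The normal equations are: 219·c = 114.
(Σu·u = 219, Σu·w = 114.)
c = 114/219 = 0.520548.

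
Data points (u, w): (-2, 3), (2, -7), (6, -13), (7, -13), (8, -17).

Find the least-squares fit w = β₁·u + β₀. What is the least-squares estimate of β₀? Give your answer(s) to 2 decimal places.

With design matrix A, AᵀA = [[157, 21]; [21, 5]] and Aᵀw = [-325, -47]ᵀ.
Eliminating β₀: 5·(row 1) − 21·(row 2) gives 344·β₁ = 5·(-325) − 21·(-47) = -638, so β₁ = -319/172.
Then β₀ = ((-47) − 21·(-319/172))/5 = -277/172.

β₀ = -1.61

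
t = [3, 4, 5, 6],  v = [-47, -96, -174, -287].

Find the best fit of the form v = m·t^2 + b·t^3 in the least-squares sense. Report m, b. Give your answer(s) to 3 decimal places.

Compute the Gram sums: Σt^2·t^2 = 2258, Σt^2·t^3 = 12168, Σt^3·t^3 = 67106.
Right-hand side: Σt^2·v = -16641, Σt^3·v = -91155.
Eliminating b: 67106·(row 1) − 12168·(row 2) gives 3465124·m = 67106·(-16641) − 12168·(-91155) = -7536906, so m = -289881/133274.
Then b = ((-91155) − 12168·(-289881/133274))/67106 = -1670151/1732562.

m = -2.175, b = -0.964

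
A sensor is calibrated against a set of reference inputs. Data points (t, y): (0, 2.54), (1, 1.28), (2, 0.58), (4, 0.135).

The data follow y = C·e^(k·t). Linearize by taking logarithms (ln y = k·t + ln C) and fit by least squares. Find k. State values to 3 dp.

Linearized form: ln y = k·t + ln C. From the 4 transformed points,
AᵀA = [[21.0000, 7.0000]; [7.0000, 4]], rhs = [-8.8525, -1.3682]ᵀ  (here Σt = 7.0000, Σ(t)² = 21.0000, Σln y = -1.3682, Σt·ln y = -8.8525).
Δ = 21.0000·4 − (7.0000)² = 35.0000; k = (-8.8525·4 − 7.0000·-1.3682)/35.0000 = -0.73808, ln C = (21.0000·-1.3682 − 7.0000·-8.8525)/35.0000 = 0.94959.

k = -0.738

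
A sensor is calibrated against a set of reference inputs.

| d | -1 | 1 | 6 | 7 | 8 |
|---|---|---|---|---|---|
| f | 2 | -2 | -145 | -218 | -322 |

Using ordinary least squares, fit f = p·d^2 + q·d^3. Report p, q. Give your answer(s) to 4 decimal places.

From the data, Σd^2·d^2 = 7795, Σd^2·d^3 = 57351, Σd^3·d^3 = 426451.
Moment sums: Σd^2·f = -36510, Σd^3·f = -270962.
Normal equations: [[7795, 57351]; [57351, 426451]]·[p, q]ᵀ = [-36510, -270962]ᵀ.
Determinant 7795·426451 − 57351² = 35048344.
p = ((-36510)·426451 − 57351·(-270962))/35048344 = -7446087/8762086; q = (7795·(-270962) − 57351·(-36510))/35048344 = -4565945/8762086.

p = -0.8498, q = -0.5211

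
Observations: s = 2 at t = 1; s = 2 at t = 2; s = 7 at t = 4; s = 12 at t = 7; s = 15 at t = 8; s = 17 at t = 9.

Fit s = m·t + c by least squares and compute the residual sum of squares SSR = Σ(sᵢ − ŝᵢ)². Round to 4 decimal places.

Sums needed: Σt·t = 215, Σt = 31, Σ1 = 6.
And Σt·s = 391, Σs = 55.
MᵀM·[m, c]ᵀ = Mᵀs becomes [[215, 31]; [31, 6]]·[m, c]ᵀ = [391, 55]ᵀ.
Eliminating c: 6·(row 1) − 31·(row 2) gives 329·m = 6·391 − 31·55 = 641, so m = 641/329.
Then c = (55 − 31·(641/329))/6 = -296/329.
Residuals: 313/329, -328/329, 5/47, -243/329, 103/329, 120/329; SSR = 884/329.

SSR = 2.6869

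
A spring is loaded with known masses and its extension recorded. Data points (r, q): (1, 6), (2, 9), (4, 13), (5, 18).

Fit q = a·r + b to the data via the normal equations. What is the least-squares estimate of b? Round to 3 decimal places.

Compute the Gram sums: Σr·r = 46, Σr = 12, Σ1 = 4.
For Aᵀq: Σr·q = 166, Σq = 46.
Δ = 46·4 − 12² = 40.
a = (166·4 − 12·46)/40 = 14/5; b = (46·46 − 12·166)/40 = 31/10.

b = 3.100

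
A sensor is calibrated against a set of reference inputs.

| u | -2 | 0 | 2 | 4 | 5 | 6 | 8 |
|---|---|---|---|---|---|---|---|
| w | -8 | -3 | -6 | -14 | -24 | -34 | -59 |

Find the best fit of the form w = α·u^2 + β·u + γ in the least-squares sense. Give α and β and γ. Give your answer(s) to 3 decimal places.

α = -0.967, β = 0.704, γ = -2.869

Setting ∂/∂α … = 0 gives: 6305·α + 917·β + 149·γ = -5880;  917·α + 149·β + 23·γ = -848;  149·α + 23·β + 7·γ = -148.
(Σu^2·u^2 = 6305, Σu^2·u = 917, Σu^2 = 149, Σu·u = 149, Σu = 23, Σ1 = 7, Σu^2·w = -5880, Σu·w = -848, Σw = -148.)
Row-reducing yields α = -11458/11847, β = 758/1077, γ = -11328/3949.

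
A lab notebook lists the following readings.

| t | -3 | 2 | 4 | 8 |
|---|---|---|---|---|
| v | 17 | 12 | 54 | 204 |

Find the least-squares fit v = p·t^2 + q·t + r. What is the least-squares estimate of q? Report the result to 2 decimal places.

The normal equations are: 4449·p + 557·q + 93·r = 14121;  557·p + 93·q + 11·r = 1821;  93·p + 11·q + 4·r = 287.
(Σt^2·t^2 = 4449, Σt^2·t = 557, Σt^2 = 93, Σt·t = 93, Σt = 11, Σ1 = 4, Σt^2·v = 14121, Σt·v = 1821, Σv = 287.)
Row-reducing yields p = 156563/52742, q = 115569/52742, r = -86833/26371.

q = 2.19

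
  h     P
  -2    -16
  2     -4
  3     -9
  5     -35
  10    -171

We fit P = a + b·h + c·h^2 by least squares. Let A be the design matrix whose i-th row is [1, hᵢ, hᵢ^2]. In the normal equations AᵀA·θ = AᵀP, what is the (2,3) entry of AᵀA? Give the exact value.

1152

Row 2 ↔ basis h, column 3 ↔ basis h^2, so (AᵀA)_{2,3} = Σᵢ (h)·(h^2) = (-2)·(4) + (2)·(4) + (3)·(9) + (5)·(25) + (10)·(100) = 1152.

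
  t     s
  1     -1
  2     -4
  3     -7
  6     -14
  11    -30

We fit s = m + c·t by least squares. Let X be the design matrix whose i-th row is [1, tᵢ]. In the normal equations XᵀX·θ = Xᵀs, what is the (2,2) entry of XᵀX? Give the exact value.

171

Row 2 ↔ basis t, column 2 ↔ basis t, so (XᵀX)_{2,2} = Σᵢ (t)·(t) = (1)·(1) + (2)·(2) + (3)·(3) + (6)·(6) + (11)·(11) = 171.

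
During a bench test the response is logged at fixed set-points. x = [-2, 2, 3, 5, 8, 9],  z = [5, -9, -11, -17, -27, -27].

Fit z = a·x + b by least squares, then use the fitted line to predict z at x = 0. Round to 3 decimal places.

ẑ = -1.926

Forming AᵀA = [[187, 25]; [25, 6]] and Aᵀz = [-605, -86]ᵀ gives AᵀA·[a, b]ᵀ = Aᵀz.
det = 187·6 − 25² = 497.
a = ((-605)·6 − 25·(-86))/497 = -1480/497; b = (187·(-86) − 25·(-605))/497 = -957/497.
At x = 0: ẑ = (-1480/497)·(0) + (-957/497)·(1) = -957/497.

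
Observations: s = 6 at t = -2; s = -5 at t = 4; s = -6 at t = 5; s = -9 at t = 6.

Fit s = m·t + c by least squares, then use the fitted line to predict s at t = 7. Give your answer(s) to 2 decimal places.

ŝ = -10.32

XᵀX·[m, c]ᵀ = Xᵀs reads: 81·m + 13·c = -116;  13·m + 4·c = -14.
det = 81·4 − 13² = 155.
m = ((-116)·4 − 13·(-14))/155 = -282/155; c = (81·(-14) − 13·(-116))/155 = 374/155.
At t = 7: ŝ = (-282/155)·(7) + (374/155)·(1) = -320/31.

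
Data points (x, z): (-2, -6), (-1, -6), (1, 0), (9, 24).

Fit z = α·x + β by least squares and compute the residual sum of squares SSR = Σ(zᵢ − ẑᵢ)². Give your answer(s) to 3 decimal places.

Setting ∂/∂α … = 0 gives: 87·α + 7·β = 234;  7·α + 4·β = 12.
(Σx·x = 87, Σx = 7, Σ1 = 4, Σx·z = 234, Σz = 12.)
Determinant 87·4 − 7² = 299.
α = (234·4 − 7·12)/299 = 852/299; β = (87·12 − 7·234)/299 = -594/299.
Residuals: 504/299, -348/299, -258/299, 102/299; SSR = 1512/299.

SSR = 5.057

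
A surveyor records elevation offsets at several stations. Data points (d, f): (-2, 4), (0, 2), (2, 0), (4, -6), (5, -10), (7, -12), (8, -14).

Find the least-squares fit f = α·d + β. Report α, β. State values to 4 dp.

α = -1.9391, β = 1.5054

The normal system MᵀM·[α, β]ᵀ = Mᵀf is [[162, 24]; [24, 7]]·[α, β]ᵀ = [-278, -36]ᵀ.
Eliminating β: 7·(row 1) − 24·(row 2) gives 558·α = 7·(-278) − 24·(-36) = -1082, so α = -541/279.
Then β = ((-36) − 24·(-541/279))/7 = 140/93.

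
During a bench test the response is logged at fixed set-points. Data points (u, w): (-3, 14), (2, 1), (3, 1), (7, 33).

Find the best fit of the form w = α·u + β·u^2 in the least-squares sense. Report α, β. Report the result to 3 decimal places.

Sums needed: Σu·u = 71, Σu·u^2 = 351, Σu^2·u^2 = 2579.
Moment sums: Σu·w = 194, Σu^2·w = 1756.
AᵀA·[α, β]ᵀ = Aᵀw becomes [[71, 351]; [351, 2579]]·[α, β]ᵀ = [194, 1756]ᵀ.
Eliminating β: 2579·(row 1) − 351·(row 2) gives 59908·α = 2579·194 − 351·1756 = -116030, so α = -58015/29954.
Then β = (1756 − 351·(-58015/29954))/2579 = 28291/29954.

α = -1.937, β = 0.944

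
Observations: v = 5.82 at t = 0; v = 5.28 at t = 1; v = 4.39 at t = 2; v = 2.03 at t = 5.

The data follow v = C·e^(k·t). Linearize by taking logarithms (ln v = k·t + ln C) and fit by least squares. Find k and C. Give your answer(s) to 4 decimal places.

k = -0.2187, C = 6.3005

Let Y = ln v. Fitting Y = k·t + ln C by least squares:
AᵀA = [[30.0000, 8.0000]; [8.0000, 4]], rhs = [8.1628, 5.6126]ᵀ  (here Σt = 8.0000, Σ(t)² = 30.0000, Σln v = 5.6126, Σt·ln v = 8.1628).
Slope k = (n·Σt·ln v − Σt·Σln v)/(n·Σ(t)² − (Σt)²) = (4·8.1628 − 8.0000·5.6126)/56.0000 = -0.21874; ln C = (Σln v − k·Σt)/n = 1.84064, so C = exp(1.84064) = 6.30055.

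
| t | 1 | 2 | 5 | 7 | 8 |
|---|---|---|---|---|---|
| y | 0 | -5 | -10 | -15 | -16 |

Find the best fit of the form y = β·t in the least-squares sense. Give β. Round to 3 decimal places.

β = -2.049

From the data, Σt·t = 143.
And Σt·y = -293.
So MᵀM·[β]ᵀ = Mᵀy: [[143]]·[β]ᵀ = [-293]ᵀ.
β = (-293)/143 = -2.04895.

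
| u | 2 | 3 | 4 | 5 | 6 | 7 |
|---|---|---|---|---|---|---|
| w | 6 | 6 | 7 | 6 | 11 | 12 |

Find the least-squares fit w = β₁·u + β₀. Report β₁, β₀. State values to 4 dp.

Setting ∂/∂β₁ … = 0 gives: 139·β₁ + 27·β₀ = 238;  27·β₁ + 6·β₀ = 48.
det = 139·6 − 27² = 105.
β₁ = (238·6 − 27·48)/105 = 44/35; β₀ = (139·48 − 27·238)/105 = 82/35.

β₁ = 1.2571, β₀ = 2.3429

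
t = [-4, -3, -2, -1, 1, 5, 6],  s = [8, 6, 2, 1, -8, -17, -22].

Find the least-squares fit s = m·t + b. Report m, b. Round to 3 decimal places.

Normal-equation sums: Σt·t = 92, Σt = 2, Σ1 = 7.
And Σt·s = -280, Σs = -30.
So XᵀX·[m, b]ᵀ = Xᵀs: [[92, 2]; [2, 7]]·[m, b]ᵀ = [-280, -30]ᵀ.
Determinant 92·7 − 2² = 640.
m = ((-280)·7 − 2·(-30))/640 = -95/32; b = (92·(-30) − 2·(-280))/640 = -55/16.

m = -2.969, b = -3.438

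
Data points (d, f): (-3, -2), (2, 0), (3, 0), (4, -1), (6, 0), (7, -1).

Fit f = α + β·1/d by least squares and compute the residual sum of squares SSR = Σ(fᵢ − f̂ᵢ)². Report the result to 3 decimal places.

Normal-equation sums: Σ1 = 6, Σ1/d = 89/84, Σ1/d·1/d = 457/784.
Moment sums: Σf = -4, Σ1/d·f = 23/84.
Normal equations: [[6, 89/84]; [89/84, 457/784]]·[α, β]ᵀ = [-4, 23/84]ᵀ.
Δ = 6·(457/784) − (89/84)² = 16757/7056.
α = ((-4)·(457/784) − (89/84)·(23/84))/(16757/7056) = -1423/1289; β = (6·(23/84) − (89/84)·(-4))/(16757/7056) = 3192/1289.
Residuals: -91/1289, -173/1289, 359/1289, -664/1289, 891/1289, -322/1289; SSR = 1168/1289.

SSR = 0.906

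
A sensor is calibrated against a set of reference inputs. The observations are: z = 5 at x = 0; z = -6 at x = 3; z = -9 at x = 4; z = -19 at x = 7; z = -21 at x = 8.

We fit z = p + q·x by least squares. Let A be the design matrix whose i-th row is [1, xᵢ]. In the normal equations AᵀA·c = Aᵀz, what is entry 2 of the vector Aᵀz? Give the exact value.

-355

Entry 2 ↔ basis x, so (Aᵀz)_{2} = Σᵢ (x)·zᵢ = (0)·(5) + (3)·(-6) + (4)·(-9) + (7)·(-19) + (8)·(-21) = -355.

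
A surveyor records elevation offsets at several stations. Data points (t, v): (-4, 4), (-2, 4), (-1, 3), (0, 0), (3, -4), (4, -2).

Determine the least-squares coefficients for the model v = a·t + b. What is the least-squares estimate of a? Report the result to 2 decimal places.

Compute the Gram sums: Σt·t = 46, Σt = 0, Σ1 = 6.
Right-hand side: Σt·v = -47, Σv = 5.
Eliminating b: 6·(row 1) − 0·(row 2) gives 276·a = 6·(-47) − 0·5 = -282, so a = -47/46.
Then b = (5 − 0·(-47/46))/6 = 5/6.

a = -1.02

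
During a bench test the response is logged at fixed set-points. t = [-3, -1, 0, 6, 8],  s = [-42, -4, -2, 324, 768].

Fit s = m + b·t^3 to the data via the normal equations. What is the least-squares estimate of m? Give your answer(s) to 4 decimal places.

Normal-equation sums: Σ1 = 5, Σt^3 = 700, Σt^3·t^3 = 309530.
Moment sums: Σs = 1044, Σt^3·s = 464338.
Δ = 5·309530 − 700² = 1057650.
m = (1044·309530 − 700·464338)/1057650 = -188728/105765; b = (5·464338 − 700·1044)/1057650 = 159089/105765.

m = -1.7844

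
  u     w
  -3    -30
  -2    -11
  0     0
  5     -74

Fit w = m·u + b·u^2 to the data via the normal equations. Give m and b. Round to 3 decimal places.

m = 0.439, b = -3.052

Compute the Gram sums: Σu·u = 38, Σu·u^2 = 90, Σu^2·u^2 = 722.
Right-hand side: Σu·w = -258, Σu^2·w = -2164.
Eliminating b: 722·(row 1) − 90·(row 2) gives 19336·m = 722·(-258) − 90·(-2164) = 8484, so m = 2121/4834.
Then b = ((-2164) − 90·(2121/4834))/722 = -14753/4834.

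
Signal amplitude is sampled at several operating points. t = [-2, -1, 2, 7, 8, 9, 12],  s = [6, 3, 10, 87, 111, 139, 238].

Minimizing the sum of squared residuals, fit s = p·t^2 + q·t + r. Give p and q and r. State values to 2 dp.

Entries of AᵀA: Σt^2·t^2 = 33827, Σt^2·t = 3311, Σt^2 = 347, Σt·t = 347, Σt = 35, Σ1 = 7.
Moment sums: Σt^2·s = 56965, Σt·s = 5609, Σs = 594.
Normal equations: [[33827, 3311, 347]; [3311, 347, 35]; [347, 35, 7]]·[p, q, r]ᵀ = [56965, 5609, 594]ᵀ.
Inverting the 3×3 Gram matrix, [p, q, r]ᵀ = [1005029/657732, 882727/657732, 131575/54811]ᵀ.

p = 1.53, q = 1.34, r = 2.40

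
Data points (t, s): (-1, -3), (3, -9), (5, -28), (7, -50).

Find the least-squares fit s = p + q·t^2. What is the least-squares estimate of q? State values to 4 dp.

q = -1.0000

The normal equations are: 4·p + 84·q = -90;  84·p + 3108·q = -3234.
(Σ1 = 4, Σt^2 = 84, Σt^2·t^2 = 3108, Σs = -90, Σt^2·s = -3234.)
Determinant 4·3108 − 84² = 5376.
p = ((-90)·3108 − 84·(-3234))/5376 = -3/2; q = (4·(-3234) − 84·(-90))/5376 = -1.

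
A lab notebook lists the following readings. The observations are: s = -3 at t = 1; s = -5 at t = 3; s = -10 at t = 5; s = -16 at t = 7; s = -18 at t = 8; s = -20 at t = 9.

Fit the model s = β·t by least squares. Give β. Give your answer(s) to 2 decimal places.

With design matrix M, MᵀM = [[229]] and Mᵀs = [-504]ᵀ.
β = (-504)/229 = -2.20087.

β = -2.20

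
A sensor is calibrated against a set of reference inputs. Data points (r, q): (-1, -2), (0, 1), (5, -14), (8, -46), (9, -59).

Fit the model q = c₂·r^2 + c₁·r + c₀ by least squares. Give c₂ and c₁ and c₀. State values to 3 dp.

c₂ = -0.927, c₁ = 1.647, c₀ = 0.775

Setting ∂/∂c₂ … = 0 gives: 11283·c₂ + 1365·c₁ + 171·c₀ = -8075;  1365·c₂ + 171·c₁ + 21·c₀ = -967;  171·c₂ + 21·c₁ + 5·c₀ = -120.
(Σr^2·r^2 = 11283, Σr^2·r = 1365, Σr^2 = 171, Σr·r = 171, Σr = 21, Σ1 = 5, Σr^2·q = -8075, Σr·q = -967, Σq = -120.)
Row-reducing yields c₂ = -12221/13188, c₁ = 3103/1884, c₀ = 1703/2198.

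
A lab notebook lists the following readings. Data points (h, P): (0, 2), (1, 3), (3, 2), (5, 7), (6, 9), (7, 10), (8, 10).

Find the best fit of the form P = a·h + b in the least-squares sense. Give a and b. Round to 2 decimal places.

a = 1.15, b = 1.22

Normal-equation sums: Σh·h = 184, Σh = 30, Σ1 = 7.
Right-hand side: Σh·P = 248, ΣP = 43.
So XᵀX·[a, b]ᵀ = XᵀP: [[184, 30]; [30, 7]]·[a, b]ᵀ = [248, 43]ᵀ.
Δ = 184·7 − 30² = 388.
a = (248·7 − 30·43)/388 = 223/194; b = (184·43 − 30·248)/388 = 118/97.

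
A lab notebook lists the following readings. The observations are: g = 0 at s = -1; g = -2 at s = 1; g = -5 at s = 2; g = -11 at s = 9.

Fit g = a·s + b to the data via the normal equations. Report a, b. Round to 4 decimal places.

a = -1.0837, b = -1.5198

Forming XᵀX = [[87, 11]; [11, 4]] and Xᵀg = [-111, -18]ᵀ gives XᵀX·[a, b]ᵀ = Xᵀg.
Eliminating b: 4·(row 1) − 11·(row 2) gives 227·a = 4·(-111) − 11·(-18) = -246, so a = -246/227.
Then b = ((-18) − 11·(-246/227))/4 = -345/227.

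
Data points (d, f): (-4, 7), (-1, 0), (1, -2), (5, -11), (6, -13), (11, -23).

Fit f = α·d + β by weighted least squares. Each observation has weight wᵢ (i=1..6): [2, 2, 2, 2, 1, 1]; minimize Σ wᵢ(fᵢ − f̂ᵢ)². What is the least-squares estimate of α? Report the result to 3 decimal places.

The normal equations are: 243·α + 19·β = -501;  19·α + 10·β = -48.
(Σwᵢ·d·d = 243, Σwᵢ·d = 19, Σwᵢ·1 = 10, Σwᵢ·d·f = -501, Σwᵢ·f = -48.)
Δ = 243·10 − 19² = 2069.
α = ((-501)·10 − 19·(-48))/2069 = -4098/2069; β = (243·(-48) − 19·(-501))/2069 = -2145/2069.

α = -1.981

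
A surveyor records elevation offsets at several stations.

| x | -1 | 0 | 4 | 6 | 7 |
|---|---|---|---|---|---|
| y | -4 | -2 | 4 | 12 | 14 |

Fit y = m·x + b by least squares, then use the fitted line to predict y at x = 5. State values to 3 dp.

The normal equations are: 102·m + 16·b = 190;  16·m + 5·b = 24.
(Σx·x = 102, Σx = 16, Σ1 = 5, Σx·y = 190, Σy = 24.)
det = 102·5 − 16² = 254.
m = (190·5 − 16·24)/254 = 283/127; b = (102·24 − 16·190)/254 = -296/127.
At x = 5: ŷ = (283/127)·(5) + (-296/127)·(1) = 1119/127.

ŷ = 8.811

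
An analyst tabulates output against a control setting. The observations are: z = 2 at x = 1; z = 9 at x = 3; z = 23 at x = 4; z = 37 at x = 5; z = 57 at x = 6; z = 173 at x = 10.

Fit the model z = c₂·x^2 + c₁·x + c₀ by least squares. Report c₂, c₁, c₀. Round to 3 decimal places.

Setting ∂/∂c₂ … = 0 gives: 12259·c₂ + 1433·c₁ + 187·c₀ = 20728;  1433·c₂ + 187·c₁ + 29·c₀ = 2378;  187·c₂ + 29·c₁ + 6·c₀ = 301.
Solving the 3×3 system (Gaussian elimination) gives c₂ = 42901/21160, c₁ = -13527/4232, c₀ = 12837/5290.

c₂ = 2.027, c₁ = -3.196, c₀ = 2.427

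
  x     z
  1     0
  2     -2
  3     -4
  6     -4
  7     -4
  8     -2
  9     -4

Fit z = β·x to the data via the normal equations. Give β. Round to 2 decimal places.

Entries of AᵀA: Σx·x = 244.
For Aᵀz: Σx·z = -120.
Normal equations: [[244]]·[β]ᵀ = [-120]ᵀ.
Hence β = -120 / 244 ≈ -0.491803.

β = -0.49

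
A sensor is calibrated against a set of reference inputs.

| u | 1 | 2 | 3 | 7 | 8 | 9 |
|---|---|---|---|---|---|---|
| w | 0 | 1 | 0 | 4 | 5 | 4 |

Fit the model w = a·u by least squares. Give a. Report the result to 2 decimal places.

a = 0.51

With design matrix M, MᵀM = [[208]] and Mᵀw = [106]ᵀ.
Hence a = 106 / 208 ≈ 0.509615.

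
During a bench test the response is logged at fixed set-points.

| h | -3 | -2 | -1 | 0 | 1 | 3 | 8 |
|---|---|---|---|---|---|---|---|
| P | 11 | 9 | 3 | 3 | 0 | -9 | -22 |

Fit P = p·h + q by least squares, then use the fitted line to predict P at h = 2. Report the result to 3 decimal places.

P̂ = -4.200

With design matrix A, AᵀA = [[88, 6]; [6, 7]] and AᵀP = [-257, -5]ᵀ.
det = 88·7 − 6² = 580.
p = ((-257)·7 − 6·(-5))/580 = -61/20; q = (88·(-5) − 6·(-257))/580 = 19/10.
At h = 2: P̂ = (-61/20)·(2) + (19/10)·(1) = -21/5.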